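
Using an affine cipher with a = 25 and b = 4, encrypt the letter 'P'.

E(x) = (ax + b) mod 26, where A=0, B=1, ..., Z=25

Step 1: Convert 'P' to number: x = 15.
Step 2: E(15) = (25 * 15 + 4) mod 26 = 379 mod 26 = 15.
Step 3: Convert 15 back to letter: P.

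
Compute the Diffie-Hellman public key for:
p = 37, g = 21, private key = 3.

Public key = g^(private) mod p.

Step 1: A = g^a mod p = 21^3 mod 37.
  21^1 mod 37 = 21
  21^2 mod 37 = (21 * 21) mod 37 = 34
  21^3 mod 37 = (34 * 21) mod 37 = 11
Result: A = 11.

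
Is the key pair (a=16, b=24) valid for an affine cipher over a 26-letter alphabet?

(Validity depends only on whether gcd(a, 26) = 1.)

Step 1: Compute gcd(16, 26).
Step 2: gcd(16, 26) = 2.
Since gcd = 2 != 1, 16 shares a common factor with 26, so it cannot be used.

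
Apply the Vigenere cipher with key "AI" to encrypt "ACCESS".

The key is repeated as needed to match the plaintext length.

Step 1: Repeat key to match plaintext length:
  Plaintext: ACCESS
  Key:       AIAIAI
Step 2: Encrypt each letter:
  A(0) + A(0) = (0+0) mod 26 = 0 = A
  C(2) + I(8) = (2+8) mod 26 = 10 = K
  C(2) + A(0) = (2+0) mod 26 = 2 = C
  E(4) + I(8) = (4+8) mod 26 = 12 = M
  S(18) + A(0) = (18+0) mod 26 = 18 = S
  S(18) + I(8) = (18+8) mod 26 = 0 = A
Ciphertext: AKCMSA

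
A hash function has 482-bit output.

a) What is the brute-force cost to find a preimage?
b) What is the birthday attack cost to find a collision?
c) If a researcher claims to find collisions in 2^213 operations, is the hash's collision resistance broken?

Step 1: Preimage resistance requires brute-force of 2^482 operations.
Step 2: Collision resistance (birthday bound) = 2^(482/2) = 2^241.
Step 3: The claimed attack costs 2^213 operations.
Step 4: Since 2^213 < 2^241, the claimed attack beats the generic birthday bound, so collision resistance is broken.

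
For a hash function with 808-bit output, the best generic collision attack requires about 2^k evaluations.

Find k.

Step 1: The hash has a 808-bit output.
Step 2: Collision resistance means it should be infeasible to find any x != y with h(x) = h(y).
By the birthday bound, a generic collision search succeeds after about sqrt(2^808) = 2^(808/2) = 2^404 evaluations.
Step 3: Security level = 404 bits.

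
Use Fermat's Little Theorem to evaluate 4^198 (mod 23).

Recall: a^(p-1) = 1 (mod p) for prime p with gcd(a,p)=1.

Step 1: Since 23 is prime, by Fermat's Little Theorem: 4^22 = 1 (mod 23).
Step 2: Reduce exponent: 198 mod 22 = 0.
Step 3: So 4^198 = 4^0 (mod 23).
Step 4: 4^0 mod 23 = 1.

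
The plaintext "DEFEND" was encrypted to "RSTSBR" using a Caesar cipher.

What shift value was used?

Step 1: Compare first letters: D (position 3) -> R (position 17).
Step 2: Shift = (17 - 3) mod 26 = 14.
The shift value is 14.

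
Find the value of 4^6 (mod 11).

Step 1: Compute 4^6 mod 11 step by step, reducing modulo 11 at each step.
  4^1 mod 11 = 4
  4^2 mod 11 = (4 * 4) mod 11 = 5
  4^3 mod 11 = (5 * 4) mod 11 = 9
  4^4 mod 11 = (9 * 4) mod 11 = 3
  4^5 mod 11 = (3 * 4) mod 11 = 1
  4^6 mod 11 = (1 * 4) mod 11 = 4
Step 2: Result = 4.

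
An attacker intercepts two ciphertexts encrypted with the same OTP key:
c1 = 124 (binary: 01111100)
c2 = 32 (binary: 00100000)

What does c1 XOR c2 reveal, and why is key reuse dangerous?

Step 1: c1 XOR c2 = (m1 XOR k) XOR (m2 XOR k).
Step 2: By XOR associativity/commutativity: = m1 XOR m2 XOR k XOR k = m1 XOR m2.
Step 3: 01111100 XOR 00100000 = 01011100 = 92.
Step 4: The key cancels out! An attacker learns m1 XOR m2 = 92, revealing the relationship between plaintexts.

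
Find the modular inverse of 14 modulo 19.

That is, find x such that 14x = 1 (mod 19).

Step 1: We need x such that 14 * x = 1 (mod 19).
Step 2: Using the extended Euclidean algorithm or trial:
  14 * 15 = 210 = 11 * 19 + 1.
Step 3: Since 210 mod 19 = 1, the inverse is x = 15.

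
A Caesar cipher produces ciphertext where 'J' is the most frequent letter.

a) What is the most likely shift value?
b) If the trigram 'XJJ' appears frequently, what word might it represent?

Step 1: In English, 'E' is the most frequent letter (12.7%).
Step 2: The most frequent ciphertext letter is 'J' (position 9).
Step 3: Shift = (9 - 4) mod 26 = 5.
Step 4: Decrypt 'XJJ' by shifting back 5:
  X -> S
  J -> E
  J -> E
Step 5: 'XJJ' decrypts to 'SEE'.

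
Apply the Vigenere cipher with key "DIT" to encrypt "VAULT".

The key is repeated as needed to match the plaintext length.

Step 1: Repeat key to match plaintext length:
  Plaintext: VAULT
  Key:       DITDI
Step 2: Encrypt each letter:
  V(21) + D(3) = (21+3) mod 26 = 24 = Y
  A(0) + I(8) = (0+8) mod 26 = 8 = I
  U(20) + T(19) = (20+19) mod 26 = 13 = N
  L(11) + D(3) = (11+3) mod 26 = 14 = O
  T(19) + I(8) = (19+8) mod 26 = 1 = B
Ciphertext: YINOB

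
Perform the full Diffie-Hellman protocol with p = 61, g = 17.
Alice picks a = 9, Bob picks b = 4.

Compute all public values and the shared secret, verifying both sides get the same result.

Step 1: A = g^a mod p = 17^9 mod 61 = 8.
Step 2: B = g^b mod p = 17^4 mod 61 = 12.
Step 3: Alice computes s = B^a mod p = 12^9 mod 61 = 9.
Step 4: Bob computes s = A^b mod p = 8^4 mod 61 = 9.
Both sides agree: shared secret = 9.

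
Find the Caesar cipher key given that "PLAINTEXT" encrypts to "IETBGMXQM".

Step 1: Compare first letters: P (position 15) -> I (position 8).
Step 2: Shift = (8 - 15) mod 26 = 19.
The shift value is 19.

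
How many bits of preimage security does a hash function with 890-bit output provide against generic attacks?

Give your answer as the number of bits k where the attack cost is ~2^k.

Step 1: The hash has a 890-bit output.
Step 2: Preimage resistance means: given a digest h(x), it should be infeasible to find any input that hashes to it.
With a 890-bit output there are 2^890 possible digests, so a generic brute-force preimage search costs about 2^890 evaluations.
Step 3: Security level = 890 bits.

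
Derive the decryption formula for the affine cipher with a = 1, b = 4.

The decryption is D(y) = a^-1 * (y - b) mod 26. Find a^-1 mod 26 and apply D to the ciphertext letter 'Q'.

Step 1: Find a^-1, the modular inverse of 1 mod 26.
Step 2: We need 1 * a^-1 = 1 (mod 26).
Step 3: 1 * 1 = 1 = 0 * 26 + 1, so a^-1 = 1.
Step 4: D(y) = 1(y - 4) mod 26.
Step 5: Apply to 'Q' (y = 16): D(16) = 1 * (16 - 4) mod 26 = 1 * 12 mod 26 = 12 -> 'M'.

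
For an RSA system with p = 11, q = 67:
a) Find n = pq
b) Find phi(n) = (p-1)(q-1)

Step 1: n = p * q = 11 * 67 = 737.
Step 2: phi(n) = (p-1)(q-1) = 10 * 66 = 660.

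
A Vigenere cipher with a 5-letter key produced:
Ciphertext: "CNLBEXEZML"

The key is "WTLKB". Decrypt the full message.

Step 1: Key 'WTLKB' has length 5. Extended key: WTLKBWTLKB
Step 2: Decrypt each position:
  C(2) - W(22) = 6 = G
  N(13) - T(19) = 20 = U
  L(11) - L(11) = 0 = A
  B(1) - K(10) = 17 = R
  E(4) - B(1) = 3 = D
  X(23) - W(22) = 1 = B
  E(4) - T(19) = 11 = L
  Z(25) - L(11) = 14 = O
  M(12) - K(10) = 2 = C
  L(11) - B(1) = 10 = K
Plaintext: GUARDBLOCK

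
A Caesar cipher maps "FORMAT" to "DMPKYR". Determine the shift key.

Step 1: Compare first letters: F (position 5) -> D (position 3).
Step 2: Shift = (3 - 5) mod 26 = 24.
The shift value is 24.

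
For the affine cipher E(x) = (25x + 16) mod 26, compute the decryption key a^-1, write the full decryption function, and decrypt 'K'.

Step 1: Find a^-1, the modular inverse of 25 mod 26.
Step 2: We need 25 * a^-1 = 1 (mod 26).
Step 3: 25 * 25 = 625 = 24 * 26 + 1, so a^-1 = 25.
Step 4: D(y) = 25(y - 16) mod 26.
Step 5: Apply to 'K' (y = 10): D(10) = 25 * (10 - 16) mod 26 = 25 * -6 mod 26 = 6 -> 'G'.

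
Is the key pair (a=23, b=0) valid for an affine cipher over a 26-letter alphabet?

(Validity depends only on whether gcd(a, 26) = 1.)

Step 1: Compute gcd(23, 26).
Step 2: gcd(23, 26) = 1.
Since gcd = 1, 23 is coprime with 26, so it is a valid key.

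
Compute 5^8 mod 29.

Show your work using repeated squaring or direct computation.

Step 1: Compute 5^8 mod 29 step by step, reducing modulo 29 at each step.
  5^1 mod 29 = 5
  5^2 mod 29 = (5 * 5) mod 29 = 25
  5^3 mod 29 = (25 * 5) mod 29 = 9
  5^4 mod 29 = (9 * 5) mod 29 = 16
  5^5 mod 29 = (16 * 5) mod 29 = 22
  5^6 mod 29 = (22 * 5) mod 29 = 23
  5^7 mod 29 = (23 * 5) mod 29 = 28
  5^8 mod 29 = (28 * 5) mod 29 = 24
Step 2: Result = 24.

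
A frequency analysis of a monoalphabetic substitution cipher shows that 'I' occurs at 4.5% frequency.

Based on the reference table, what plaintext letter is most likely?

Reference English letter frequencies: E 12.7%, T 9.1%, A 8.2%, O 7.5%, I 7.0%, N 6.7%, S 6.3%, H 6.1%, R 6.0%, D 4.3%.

Step 1: The observed frequency is 4.5%.
Step 2: Compare with English frequencies:
  E: 12.7% (difference: 8.2%)
  T: 9.1% (difference: 4.6%)
  A: 8.2% (difference: 3.7%)
  O: 7.5% (difference: 3.0%)
  I: 7.0% (difference: 2.5%)
  N: 6.7% (difference: 2.2%)
  S: 6.3% (difference: 1.8%)
  H: 6.1% (difference: 1.6%)
  R: 6.0% (difference: 1.5%)
  D: 4.3% (difference: 0.2%) <-- closest
Step 3: 'I' most likely represents 'D' (frequency 4.3%).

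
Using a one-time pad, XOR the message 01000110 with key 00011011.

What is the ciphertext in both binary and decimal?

Step 1: Write out the XOR operation bit by bit:
  Message: 01000110
  Key:     00011011
  XOR:     01011101
Step 2: Convert to decimal: 01011101 = 93.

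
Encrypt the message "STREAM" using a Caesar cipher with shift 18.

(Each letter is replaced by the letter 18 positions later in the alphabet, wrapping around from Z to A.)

Step 1: For each letter, shift forward by 18 positions (mod 26).
  S (position 18) -> position (18+18) mod 26 = 10 -> K
  T (position 19) -> position (19+18) mod 26 = 11 -> L
  R (position 17) -> position (17+18) mod 26 = 9 -> J
  E (position 4) -> position (4+18) mod 26 = 22 -> W
  A (position 0) -> position (0+18) mod 26 = 18 -> S
  M (position 12) -> position (12+18) mod 26 = 4 -> E
Result: KLJWSE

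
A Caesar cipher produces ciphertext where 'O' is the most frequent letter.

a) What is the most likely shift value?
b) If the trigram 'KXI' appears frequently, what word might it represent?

Step 1: In English, 'E' is the most frequent letter (12.7%).
Step 2: The most frequent ciphertext letter is 'O' (position 14).
Step 3: Shift = (14 - 4) mod 26 = 10.
Step 4: Decrypt 'KXI' by shifting back 10:
  K -> A
  X -> N
  I -> Y
Step 5: 'KXI' decrypts to 'ANY'.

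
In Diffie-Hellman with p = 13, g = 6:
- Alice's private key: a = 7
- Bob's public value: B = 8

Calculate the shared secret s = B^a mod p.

Step 1: s = B^a mod p = 8^7 mod 13.
  8^1 mod 13 = 8
  8^2 mod 13 = (8 * 8) mod 13 = 12
  8^3 mod 13 = (12 * 8) mod 13 = 5
  8^4 mod 13 = (5 * 8) mod 13 = 1
  8^5 mod 13 = (1 * 8) mod 13 = 8
  8^6 mod 13 = (8 * 8) mod 13 = 12
  8^7 mod 13 = (12 * 8) mod 13 = 5
Result: shared secret = 5.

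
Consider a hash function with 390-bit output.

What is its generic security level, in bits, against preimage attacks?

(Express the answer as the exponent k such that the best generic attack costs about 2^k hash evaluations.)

Step 1: The hash has a 390-bit output.
Step 2: Preimage resistance means: given a digest h(x), it should be infeasible to find any input that hashes to it.
With a 390-bit output there are 2^390 possible digests, so a generic brute-force preimage search costs about 2^390 evaluations.
Step 3: Security level = 390 bits.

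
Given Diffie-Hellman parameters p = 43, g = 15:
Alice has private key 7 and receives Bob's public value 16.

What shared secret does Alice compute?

Step 1: s = B^a mod p = 16^7 mod 43.
  16^1 mod 43 = 16
  16^2 mod 43 = (16 * 16) mod 43 = 41
  16^3 mod 43 = (41 * 16) mod 43 = 11
  16^4 mod 43 = (11 * 16) mod 43 = 4
  16^5 mod 43 = (4 * 16) mod 43 = 21
  16^6 mod 43 = (21 * 16) mod 43 = 35
  16^7 mod 43 = (35 * 16) mod 43 = 1
Result: shared secret = 1.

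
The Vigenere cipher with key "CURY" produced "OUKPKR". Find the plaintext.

Step 1: Extend key: CURYCU
Step 2: Decrypt each letter (c - k) mod 26:
  O(14) - C(2) = (14-2) mod 26 = 12 = M
  U(20) - U(20) = (20-20) mod 26 = 0 = A
  K(10) - R(17) = (10-17) mod 26 = 19 = T
  P(15) - Y(24) = (15-24) mod 26 = 17 = R
  K(10) - C(2) = (10-2) mod 26 = 8 = I
  R(17) - U(20) = (17-20) mod 26 = 23 = X
Plaintext: MATRIX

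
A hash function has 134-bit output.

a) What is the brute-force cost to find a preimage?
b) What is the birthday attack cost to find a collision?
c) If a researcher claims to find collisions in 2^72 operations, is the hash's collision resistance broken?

Step 1: Preimage resistance requires brute-force of 2^134 operations.
Step 2: Collision resistance (birthday bound) = 2^(134/2) = 2^67.
Step 3: The claimed attack costs 2^72 operations.
Step 4: Since 2^72 >= 2^67, the claimed attack is no faster than the generic birthday attack, so this does not break collision resistance.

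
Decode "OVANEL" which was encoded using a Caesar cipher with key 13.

Step 1: Reverse the shift by subtracting 13 from each letter position.
  O (position 14) -> position (14-13) mod 26 = 1 -> B
  V (position 21) -> position (21-13) mod 26 = 8 -> I
  A (position 0) -> position (0-13) mod 26 = 13 -> N
  N (position 13) -> position (13-13) mod 26 = 0 -> A
  E (position 4) -> position (4-13) mod 26 = 17 -> R
  L (position 11) -> position (11-13) mod 26 = 24 -> Y
Decrypted message: BINARY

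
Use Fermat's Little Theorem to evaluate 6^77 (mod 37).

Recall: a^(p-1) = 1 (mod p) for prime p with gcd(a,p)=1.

Step 1: Since 37 is prime, by Fermat's Little Theorem: 6^36 = 1 (mod 37).
Step 2: Reduce exponent: 77 mod 36 = 5.
Step 3: So 6^77 = 6^5 (mod 37).
Step 4: 6^5 mod 37 = 6.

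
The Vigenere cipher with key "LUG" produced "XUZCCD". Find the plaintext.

Step 1: Extend key: LUGLUG
Step 2: Decrypt each letter (c - k) mod 26:
  X(23) - L(11) = (23-11) mod 26 = 12 = M
  U(20) - U(20) = (20-20) mod 26 = 0 = A
  Z(25) - G(6) = (25-6) mod 26 = 19 = T
  C(2) - L(11) = (2-11) mod 26 = 17 = R
  C(2) - U(20) = (2-20) mod 26 = 8 = I
  D(3) - G(6) = (3-6) mod 26 = 23 = X
Plaintext: MATRIX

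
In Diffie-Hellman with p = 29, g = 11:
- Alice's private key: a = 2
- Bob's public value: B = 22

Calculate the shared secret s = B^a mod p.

Step 1: s = B^a mod p = 22^2 mod 29.
  22^1 mod 29 = 22
  22^2 mod 29 = (22 * 22) mod 29 = 20
Result: shared secret = 20.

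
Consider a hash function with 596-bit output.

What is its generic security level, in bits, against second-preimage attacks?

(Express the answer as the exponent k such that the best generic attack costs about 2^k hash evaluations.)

Step 1: The hash has a 596-bit output.
Step 2: Second-preimage resistance means: given a specific input x, it should be infeasible to find a different y with h(y) = h(x).
With a 596-bit output, a generic search for a second preimage costs about 2^596 evaluations (each trial matches the fixed target with probability 2^-596).
Step 3: Security level = 596 bits.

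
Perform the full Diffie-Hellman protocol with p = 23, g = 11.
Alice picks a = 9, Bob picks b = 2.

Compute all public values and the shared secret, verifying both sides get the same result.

Step 1: A = g^a mod p = 11^9 mod 23 = 19.
Step 2: B = g^b mod p = 11^2 mod 23 = 6.
Step 3: Alice computes s = B^a mod p = 6^9 mod 23 = 16.
Step 4: Bob computes s = A^b mod p = 19^2 mod 23 = 16.
Both sides agree: shared secret = 16.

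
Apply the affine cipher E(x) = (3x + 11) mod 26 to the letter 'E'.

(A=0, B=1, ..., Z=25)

Step 1: Convert 'E' to number: x = 4.
Step 2: E(4) = (3 * 4 + 11) mod 26 = 23 mod 26 = 23.
Step 3: Convert 23 back to letter: X.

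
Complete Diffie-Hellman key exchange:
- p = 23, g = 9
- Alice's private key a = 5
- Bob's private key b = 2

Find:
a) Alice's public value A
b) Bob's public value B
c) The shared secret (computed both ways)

Step 1: A = g^a mod p = 9^5 mod 23 = 8.
Step 2: B = g^b mod p = 9^2 mod 23 = 12.
Step 3: Alice computes s = B^a mod p = 12^5 mod 23 = 18.
Step 4: Bob computes s = A^b mod p = 8^2 mod 23 = 18.
Both sides agree: shared secret = 18.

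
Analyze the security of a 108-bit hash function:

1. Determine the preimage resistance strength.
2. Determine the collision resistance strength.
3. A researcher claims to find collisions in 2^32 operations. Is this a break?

Step 1: Preimage resistance requires brute-force of 2^108 operations.
Step 2: Collision resistance (birthday bound) = 2^(108/2) = 2^54.
Step 3: The claimed attack costs 2^32 operations.
Step 4: Since 2^32 < 2^54, the claimed attack beats the generic birthday bound, so collision resistance is broken.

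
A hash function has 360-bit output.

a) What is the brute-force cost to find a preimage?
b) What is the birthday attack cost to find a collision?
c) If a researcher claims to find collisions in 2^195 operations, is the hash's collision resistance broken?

Step 1: Preimage resistance requires brute-force of 2^360 operations.
Step 2: Collision resistance (birthday bound) = 2^(360/2) = 2^180.
Step 3: The claimed attack costs 2^195 operations.
Step 4: Since 2^195 >= 2^180, the claimed attack is no faster than the generic birthday attack, so this does not break collision resistance.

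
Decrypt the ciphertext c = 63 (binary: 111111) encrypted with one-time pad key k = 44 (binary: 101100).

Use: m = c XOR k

Step 1: XOR ciphertext with key:
  Ciphertext: 111111
  Key:        101100
  XOR:        010011
Step 2: Plaintext = 010011 = 19 in decimal.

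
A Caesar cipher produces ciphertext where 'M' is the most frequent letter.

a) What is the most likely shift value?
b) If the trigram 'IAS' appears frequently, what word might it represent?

Step 1: In English, 'E' is the most frequent letter (12.7%).
Step 2: The most frequent ciphertext letter is 'M' (position 12).
Step 3: Shift = (12 - 4) mod 26 = 8.
Step 4: Decrypt 'IAS' by shifting back 8:
  I -> A
  A -> S
  S -> K
Step 5: 'IAS' decrypts to 'ASK'.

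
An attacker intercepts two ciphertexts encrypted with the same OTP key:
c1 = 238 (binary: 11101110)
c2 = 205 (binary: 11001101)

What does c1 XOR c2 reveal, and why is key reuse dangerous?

Step 1: c1 XOR c2 = (m1 XOR k) XOR (m2 XOR k).
Step 2: By XOR associativity/commutativity: = m1 XOR m2 XOR k XOR k = m1 XOR m2.
Step 3: 11101110 XOR 11001101 = 00100011 = 35.
Step 4: The key cancels out! An attacker learns m1 XOR m2 = 35, revealing the relationship between plaintexts.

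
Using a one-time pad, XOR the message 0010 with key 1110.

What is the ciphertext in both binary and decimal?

Step 1: Write out the XOR operation bit by bit:
  Message: 0010
  Key:     1110
  XOR:     1100
Step 2: Convert to decimal: 1100 = 12.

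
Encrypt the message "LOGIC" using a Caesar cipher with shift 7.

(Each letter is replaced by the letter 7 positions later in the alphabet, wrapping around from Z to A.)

Step 1: For each letter, shift forward by 7 positions (mod 26).
  L (position 11) -> position (11+7) mod 26 = 18 -> S
  O (position 14) -> position (14+7) mod 26 = 21 -> V
  G (position 6) -> position (6+7) mod 26 = 13 -> N
  I (position 8) -> position (8+7) mod 26 = 15 -> P
  C (position 2) -> position (2+7) mod 26 = 9 -> J
Result: SVNPJ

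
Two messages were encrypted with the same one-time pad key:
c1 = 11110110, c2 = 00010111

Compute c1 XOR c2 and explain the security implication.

Step 1: c1 XOR c2 = (m1 XOR k) XOR (m2 XOR k).
Step 2: By XOR associativity/commutativity: = m1 XOR m2 XOR k XOR k = m1 XOR m2.
Step 3: 11110110 XOR 00010111 = 11100001 = 225.
Step 4: The key cancels out! An attacker learns m1 XOR m2 = 225, revealing the relationship between plaintexts.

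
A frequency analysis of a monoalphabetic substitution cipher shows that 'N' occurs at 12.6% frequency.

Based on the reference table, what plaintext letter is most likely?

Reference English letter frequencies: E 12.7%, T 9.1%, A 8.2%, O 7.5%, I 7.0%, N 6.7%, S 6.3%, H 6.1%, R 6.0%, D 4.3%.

Step 1: The observed frequency is 12.6%.
Step 2: Compare with English frequencies:
  E: 12.7% (difference: 0.1%) <-- closest
  T: 9.1% (difference: 3.5%)
  A: 8.2% (difference: 4.4%)
  O: 7.5% (difference: 5.1%)
  I: 7.0% (difference: 5.6%)
  N: 6.7% (difference: 5.9%)
  S: 6.3% (difference: 6.3%)
  H: 6.1% (difference: 6.5%)
  R: 6.0% (difference: 6.6%)
  D: 4.3% (difference: 8.3%)
Step 3: 'N' most likely represents 'E' (frequency 12.7%).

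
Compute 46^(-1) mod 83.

Step 1: We need x such that 46 * x = 1 (mod 83).
Step 2: Using the extended Euclidean algorithm or trial:
  46 * 74 = 3404 = 41 * 83 + 1.
Step 3: Since 3404 mod 83 = 1, the inverse is x = 74.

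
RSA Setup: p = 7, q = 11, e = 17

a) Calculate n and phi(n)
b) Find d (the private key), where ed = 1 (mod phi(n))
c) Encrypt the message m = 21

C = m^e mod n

Step 1: n = 7 * 11 = 77.
Step 2: phi(n) = (7-1)(11-1) = 6 * 10 = 60.
Step 3: Find d = 17^(-1) mod 60 = 53.
  Verify: 17 * 53 = 901 = 1 (mod 60).
Step 4: C = 21^17 mod 77 = 21.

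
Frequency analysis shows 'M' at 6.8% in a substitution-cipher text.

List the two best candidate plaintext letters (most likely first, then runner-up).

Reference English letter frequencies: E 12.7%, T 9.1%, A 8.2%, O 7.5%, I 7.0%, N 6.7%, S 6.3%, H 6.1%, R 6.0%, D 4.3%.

Step 1: Observed frequency of 'M' is 6.8%.
Step 2: Compute distances to each reference frequency and sort:
  N (6.7%): difference = 0.1% <-- BEST
  I (7.0%): difference = 0.2% <-- RUNNER-UP
  S (6.3%): difference = 0.5%
  O (7.5%): difference = 0.7%
  H (6.1%): difference = 0.7%
Step 3: Most likely is 'N' (6.7%, diff 0.1%); second most likely is 'I' (7.0%, diff 0.2%).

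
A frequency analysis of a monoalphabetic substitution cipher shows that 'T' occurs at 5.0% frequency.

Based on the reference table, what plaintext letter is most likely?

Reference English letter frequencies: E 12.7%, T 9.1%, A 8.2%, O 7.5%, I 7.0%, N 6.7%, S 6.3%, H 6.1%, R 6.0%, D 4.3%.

Step 1: The observed frequency is 5.0%.
Step 2: Compare with English frequencies:
  E: 12.7% (difference: 7.7%)
  T: 9.1% (difference: 4.1%)
  A: 8.2% (difference: 3.2%)
  O: 7.5% (difference: 2.5%)
  I: 7.0% (difference: 2.0%)
  N: 6.7% (difference: 1.7%)
  S: 6.3% (difference: 1.3%)
  H: 6.1% (difference: 1.1%)
  R: 6.0% (difference: 1.0%)
  D: 4.3% (difference: 0.7%) <-- closest
Step 3: 'T' most likely represents 'D' (frequency 4.3%).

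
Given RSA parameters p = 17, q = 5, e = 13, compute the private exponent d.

Step 1: n = 17 * 5 = 85.
Step 2: phi(n) = 16 * 4 = 64.
Step 3: Find d such that 13 * d = 1 (mod 64).
Step 4: d = 13^(-1) mod 64 = 5.
Verification: 13 * 5 = 65 = 1 * 64 + 1.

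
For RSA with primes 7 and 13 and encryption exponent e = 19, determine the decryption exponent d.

Step 1: n = 7 * 13 = 91.
Step 2: phi(n) = 6 * 12 = 72.
Step 3: Find d such that 19 * d = 1 (mod 72).
Step 4: d = 19^(-1) mod 72 = 19.
Verification: 19 * 19 = 361 = 5 * 72 + 1.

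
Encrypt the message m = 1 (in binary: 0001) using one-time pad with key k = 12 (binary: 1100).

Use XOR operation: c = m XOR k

Step 1: Write out the XOR operation bit by bit:
  Message: 0001
  Key:     1100
  XOR:     1101
Step 2: Convert to decimal: 1101 = 13.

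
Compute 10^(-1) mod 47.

Step 1: We need x such that 10 * x = 1 (mod 47).
Step 2: Using the extended Euclidean algorithm or trial:
  10 * 33 = 330 = 7 * 47 + 1.
Step 3: Since 330 mod 47 = 1, the inverse is x = 33.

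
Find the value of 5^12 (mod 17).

Step 1: Compute 5^12 mod 17 step by step, reducing modulo 17 at each step.
  5^1 mod 17 = 5
  5^2 mod 17 = (5 * 5) mod 17 = 8
  5^3 mod 17 = (8 * 5) mod 17 = 6
  5^4 mod 17 = (6 * 5) mod 17 = 13
  5^5 mod 17 = (13 * 5) mod 17 = 14
  5^6 mod 17 = (14 * 5) mod 17 = 2
  5^7 mod 17 = (2 * 5) mod 17 = 10
  5^8 mod 17 = (10 * 5) mod 17 = 16
  5^9 mod 17 = (16 * 5) mod 17 = 12
  5^10 mod 17 = (12 * 5) mod 17 = 9
  5^11 mod 17 = (9 * 5) mod 17 = 11
  5^12 mod 17 = (11 * 5) mod 17 = 4
Step 2: Result = 4.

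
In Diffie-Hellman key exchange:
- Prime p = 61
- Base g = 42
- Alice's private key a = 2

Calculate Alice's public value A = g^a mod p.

Step 1: A = g^a mod p = 42^2 mod 61.
  42^1 mod 61 = 42
  42^2 mod 61 = (42 * 42) mod 61 = 56
Result: A = 56.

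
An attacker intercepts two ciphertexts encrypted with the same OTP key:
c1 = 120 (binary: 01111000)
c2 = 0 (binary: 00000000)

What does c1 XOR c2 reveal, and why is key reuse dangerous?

Step 1: c1 XOR c2 = (m1 XOR k) XOR (m2 XOR k).
Step 2: By XOR associativity/commutativity: = m1 XOR m2 XOR k XOR k = m1 XOR m2.
Step 3: 01111000 XOR 00000000 = 01111000 = 120.
Step 4: The key cancels out! An attacker learns m1 XOR m2 = 120, revealing the relationship between plaintexts.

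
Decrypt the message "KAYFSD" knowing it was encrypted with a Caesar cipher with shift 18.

Step 1: Reverse the shift by subtracting 18 from each letter position.
  K (position 10) -> position (10-18) mod 26 = 18 -> S
  A (position 0) -> position (0-18) mod 26 = 8 -> I
  Y (position 24) -> position (24-18) mod 26 = 6 -> G
  F (position 5) -> position (5-18) mod 26 = 13 -> N
  S (position 18) -> position (18-18) mod 26 = 0 -> A
  D (position 3) -> position (3-18) mod 26 = 11 -> L
Decrypted message: SIGNAL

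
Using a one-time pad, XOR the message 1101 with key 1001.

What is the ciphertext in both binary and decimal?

Step 1: Write out the XOR operation bit by bit:
  Message: 1101
  Key:     1001
  XOR:     0100
Step 2: Convert to decimal: 0100 = 4.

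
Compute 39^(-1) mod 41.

Step 1: We need x such that 39 * x = 1 (mod 41).
Step 2: Using the extended Euclidean algorithm or trial:
  39 * 20 = 780 = 19 * 41 + 1.
Step 3: Since 780 mod 41 = 1, the inverse is x = 20.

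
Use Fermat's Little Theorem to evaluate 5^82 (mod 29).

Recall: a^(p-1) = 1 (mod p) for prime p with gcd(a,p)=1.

Step 1: Since 29 is prime, by Fermat's Little Theorem: 5^28 = 1 (mod 29).
Step 2: Reduce exponent: 82 mod 28 = 26.
Step 3: So 5^82 = 5^26 (mod 29).
Step 4: 5^26 mod 29 = 7.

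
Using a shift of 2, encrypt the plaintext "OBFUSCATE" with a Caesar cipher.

Step 1: For each letter, shift forward by 2 positions (mod 26).
  O (position 14) -> position (14+2) mod 26 = 16 -> Q
  B (position 1) -> position (1+2) mod 26 = 3 -> D
  F (position 5) -> position (5+2) mod 26 = 7 -> H
  U (position 20) -> position (20+2) mod 26 = 22 -> W
  S (position 18) -> position (18+2) mod 26 = 20 -> U
  C (position 2) -> position (2+2) mod 26 = 4 -> E
  A (position 0) -> position (0+2) mod 26 = 2 -> C
  T (position 19) -> position (19+2) mod 26 = 21 -> V
  E (position 4) -> position (4+2) mod 26 = 6 -> G
Result: QDHWUECVG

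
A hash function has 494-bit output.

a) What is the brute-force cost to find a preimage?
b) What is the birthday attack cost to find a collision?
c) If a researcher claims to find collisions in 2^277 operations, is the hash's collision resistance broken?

Step 1: Preimage resistance requires brute-force of 2^494 operations.
Step 2: Collision resistance (birthday bound) = 2^(494/2) = 2^247.
Step 3: The claimed attack costs 2^277 operations.
Step 4: Since 2^277 >= 2^247, the claimed attack is no faster than the generic birthday attack, so this does not break collision resistance.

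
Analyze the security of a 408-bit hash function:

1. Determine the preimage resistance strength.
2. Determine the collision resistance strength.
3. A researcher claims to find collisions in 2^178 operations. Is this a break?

Step 1: Preimage resistance requires brute-force of 2^408 operations.
Step 2: Collision resistance (birthday bound) = 2^(408/2) = 2^204.
Step 3: The claimed attack costs 2^178 operations.
Step 4: Since 2^178 < 2^204, the claimed attack beats the generic birthday bound, so collision resistance is broken.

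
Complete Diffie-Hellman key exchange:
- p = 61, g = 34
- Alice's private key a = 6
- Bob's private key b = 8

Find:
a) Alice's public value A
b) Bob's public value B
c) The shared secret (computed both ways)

Step 1: A = g^a mod p = 34^6 mod 61 = 34.
Step 2: B = g^b mod p = 34^8 mod 61 = 20.
Step 3: Alice computes s = B^a mod p = 20^6 mod 61 = 20.
Step 4: Bob computes s = A^b mod p = 34^8 mod 61 = 20.
Both sides agree: shared secret = 20.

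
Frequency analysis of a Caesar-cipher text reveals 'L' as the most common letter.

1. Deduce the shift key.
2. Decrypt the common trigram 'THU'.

Step 1: In English, 'E' is the most frequent letter (12.7%).
Step 2: The most frequent ciphertext letter is 'L' (position 11).
Step 3: Shift = (11 - 4) mod 26 = 7.
Step 4: Decrypt 'THU' by shifting back 7:
  T -> M
  H -> A
  U -> N
Step 5: 'THU' decrypts to 'MAN'.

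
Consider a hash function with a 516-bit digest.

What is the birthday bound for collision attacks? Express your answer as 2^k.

Step 1: The birthday paradox gives collision probability ~50% after sqrt(2^n) = 2^(n/2) hashes.
Step 2: For 516-bit output: 2^(516/2) = 2^258.
Step 3: Approximately 2^258 hash computations needed.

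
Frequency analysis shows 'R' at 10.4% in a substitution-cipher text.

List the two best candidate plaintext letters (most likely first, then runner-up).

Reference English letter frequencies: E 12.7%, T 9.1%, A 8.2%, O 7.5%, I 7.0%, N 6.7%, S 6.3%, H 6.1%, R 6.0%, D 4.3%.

Step 1: Observed frequency of 'R' is 10.4%.
Step 2: Compute distances to each reference frequency and sort:
  T (9.1%): difference = 1.3% <-- BEST
  A (8.2%): difference = 2.2% <-- RUNNER-UP
  E (12.7%): difference = 2.3%
  O (7.5%): difference = 2.9%
  I (7.0%): difference = 3.4%
Step 3: Most likely is 'T' (9.1%, diff 1.3%); second most likely is 'A' (8.2%, diff 2.2%).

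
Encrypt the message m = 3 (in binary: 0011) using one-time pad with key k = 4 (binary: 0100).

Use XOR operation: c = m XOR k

Step 1: Write out the XOR operation bit by bit:
  Message: 0011
  Key:     0100
  XOR:     0111
Step 2: Convert to decimal: 0111 = 7.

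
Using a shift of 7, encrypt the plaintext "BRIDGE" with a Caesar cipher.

Step 1: For each letter, shift forward by 7 positions (mod 26).
  B (position 1) -> position (1+7) mod 26 = 8 -> I
  R (position 17) -> position (17+7) mod 26 = 24 -> Y
  I (position 8) -> position (8+7) mod 26 = 15 -> P
  D (position 3) -> position (3+7) mod 26 = 10 -> K
  G (position 6) -> position (6+7) mod 26 = 13 -> N
  E (position 4) -> position (4+7) mod 26 = 11 -> L
Result: IYPKNL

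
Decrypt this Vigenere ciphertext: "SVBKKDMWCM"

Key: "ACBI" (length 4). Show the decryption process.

Step 1: Key 'ACBI' has length 4. Extended key: ACBIACBIAC
Step 2: Decrypt each position:
  S(18) - A(0) = 18 = S
  V(21) - C(2) = 19 = T
  B(1) - B(1) = 0 = A
  K(10) - I(8) = 2 = C
  K(10) - A(0) = 10 = K
  D(3) - C(2) = 1 = B
  M(12) - B(1) = 11 = L
  W(22) - I(8) = 14 = O
  C(2) - A(0) = 2 = C
  M(12) - C(2) = 10 = K
Plaintext: STACKBLOCK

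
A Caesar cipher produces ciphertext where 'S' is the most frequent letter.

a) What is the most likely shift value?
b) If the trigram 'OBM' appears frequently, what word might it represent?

Step 1: In English, 'E' is the most frequent letter (12.7%).
Step 2: The most frequent ciphertext letter is 'S' (position 18).
Step 3: Shift = (18 - 4) mod 26 = 14.
Step 4: Decrypt 'OBM' by shifting back 14:
  O -> A
  B -> N
  M -> Y
Step 5: 'OBM' decrypts to 'ANY'.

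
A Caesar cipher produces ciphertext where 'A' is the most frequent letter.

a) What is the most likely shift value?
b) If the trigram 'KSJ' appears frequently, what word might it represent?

Step 1: In English, 'E' is the most frequent letter (12.7%).
Step 2: The most frequent ciphertext letter is 'A' (position 0).
Step 3: Shift = (0 - 4) mod 26 = 22.
Step 4: Decrypt 'KSJ' by shifting back 22:
  K -> O
  S -> W
  J -> N
Step 5: 'KSJ' decrypts to 'OWN'.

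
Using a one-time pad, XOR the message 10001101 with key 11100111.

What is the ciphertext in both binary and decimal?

Step 1: Write out the XOR operation bit by bit:
  Message: 10001101
  Key:     11100111
  XOR:     01101010
Step 2: Convert to decimal: 01101010 = 106.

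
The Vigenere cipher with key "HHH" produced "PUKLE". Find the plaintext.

Step 1: Extend key: HHHHH
Step 2: Decrypt each letter (c - k) mod 26:
  P(15) - H(7) = (15-7) mod 26 = 8 = I
  U(20) - H(7) = (20-7) mod 26 = 13 = N
  K(10) - H(7) = (10-7) mod 26 = 3 = D
  L(11) - H(7) = (11-7) mod 26 = 4 = E
  E(4) - H(7) = (4-7) mod 26 = 23 = X
Plaintext: INDEX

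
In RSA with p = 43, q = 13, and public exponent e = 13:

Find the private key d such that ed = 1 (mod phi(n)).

Step 1: n = 43 * 13 = 559.
Step 2: phi(n) = 42 * 12 = 504.
Step 3: Find d such that 13 * d = 1 (mod 504).
Step 4: d = 13^(-1) mod 504 = 349.
Verification: 13 * 349 = 4537 = 9 * 504 + 1.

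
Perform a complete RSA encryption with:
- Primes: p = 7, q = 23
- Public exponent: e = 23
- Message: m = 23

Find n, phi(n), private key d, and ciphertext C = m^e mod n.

Step 1: n = 7 * 23 = 161.
Step 2: phi(n) = (7-1)(23-1) = 6 * 22 = 132.
Step 3: Find d = 23^(-1) mod 132 = 23.
  Verify: 23 * 23 = 529 = 1 (mod 132).
Step 4: C = 23^23 mod 161 = 46.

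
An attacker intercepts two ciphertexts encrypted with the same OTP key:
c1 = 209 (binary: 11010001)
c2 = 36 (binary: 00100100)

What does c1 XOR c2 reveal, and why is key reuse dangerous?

Step 1: c1 XOR c2 = (m1 XOR k) XOR (m2 XOR k).
Step 2: By XOR associativity/commutativity: = m1 XOR m2 XOR k XOR k = m1 XOR m2.
Step 3: 11010001 XOR 00100100 = 11110101 = 245.
Step 4: The key cancels out! An attacker learns m1 XOR m2 = 245, revealing the relationship between plaintexts.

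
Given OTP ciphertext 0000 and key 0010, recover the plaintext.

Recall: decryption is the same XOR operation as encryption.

Step 1: XOR ciphertext with key:
  Ciphertext: 0000
  Key:        0010
  XOR:        0010
Step 2: Plaintext = 0010 = 2 in decimal.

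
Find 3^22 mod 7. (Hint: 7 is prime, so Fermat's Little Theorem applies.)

Step 1: Since 7 is prime, by Fermat's Little Theorem: 3^6 = 1 (mod 7).
Step 2: Reduce exponent: 22 mod 6 = 4.
Step 3: So 3^22 = 3^4 (mod 7).
Step 4: 3^4 mod 7 = 4.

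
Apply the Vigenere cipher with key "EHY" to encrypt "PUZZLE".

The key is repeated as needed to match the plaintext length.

Step 1: Repeat key to match plaintext length:
  Plaintext: PUZZLE
  Key:       EHYEHY
Step 2: Encrypt each letter:
  P(15) + E(4) = (15+4) mod 26 = 19 = T
  U(20) + H(7) = (20+7) mod 26 = 1 = B
  Z(25) + Y(24) = (25+24) mod 26 = 23 = X
  Z(25) + E(4) = (25+4) mod 26 = 3 = D
  L(11) + H(7) = (11+7) mod 26 = 18 = S
  E(4) + Y(24) = (4+24) mod 26 = 2 = C
Ciphertext: TBXDSC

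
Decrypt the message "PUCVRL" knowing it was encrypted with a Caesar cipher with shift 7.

Step 1: Reverse the shift by subtracting 7 from each letter position.
  P (position 15) -> position (15-7) mod 26 = 8 -> I
  U (position 20) -> position (20-7) mod 26 = 13 -> N
  C (position 2) -> position (2-7) mod 26 = 21 -> V
  V (position 21) -> position (21-7) mod 26 = 14 -> O
  R (position 17) -> position (17-7) mod 26 = 10 -> K
  L (position 11) -> position (11-7) mod 26 = 4 -> E
Decrypted message: INVOKE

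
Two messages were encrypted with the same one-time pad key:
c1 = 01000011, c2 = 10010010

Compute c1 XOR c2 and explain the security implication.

Step 1: c1 XOR c2 = (m1 XOR k) XOR (m2 XOR k).
Step 2: By XOR associativity/commutativity: = m1 XOR m2 XOR k XOR k = m1 XOR m2.
Step 3: 01000011 XOR 10010010 = 11010001 = 209.
Step 4: The key cancels out! An attacker learns m1 XOR m2 = 209, revealing the relationship between plaintexts.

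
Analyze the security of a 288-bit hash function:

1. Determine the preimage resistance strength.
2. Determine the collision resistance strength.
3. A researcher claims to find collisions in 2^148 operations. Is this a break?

Step 1: Preimage resistance requires brute-force of 2^288 operations.
Step 2: Collision resistance (birthday bound) = 2^(288/2) = 2^144.
Step 3: The claimed attack costs 2^148 operations.
Step 4: Since 2^148 >= 2^144, the claimed attack is no faster than the generic birthday attack, so this does not break collision resistance.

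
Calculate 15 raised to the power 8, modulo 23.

Step 1: Compute 15^8 mod 23 step by step, reducing modulo 23 at each step.
  15^1 mod 23 = 15
  15^2 mod 23 = (15 * 15) mod 23 = 18
  15^3 mod 23 = (18 * 15) mod 23 = 17
  15^4 mod 23 = (17 * 15) mod 23 = 2
  15^5 mod 23 = (2 * 15) mod 23 = 7
  15^6 mod 23 = (7 * 15) mod 23 = 13
  15^7 mod 23 = (13 * 15) mod 23 = 11
  15^8 mod 23 = (11 * 15) mod 23 = 4
Step 2: Result = 4.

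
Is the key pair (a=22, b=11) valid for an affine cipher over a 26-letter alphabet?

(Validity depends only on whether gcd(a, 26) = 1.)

Step 1: Compute gcd(22, 26).
Step 2: gcd(22, 26) = 2.
Since gcd = 2 != 1, 22 shares a common factor with 26, so it cannot be used.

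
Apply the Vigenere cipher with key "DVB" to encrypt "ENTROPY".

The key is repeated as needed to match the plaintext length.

Step 1: Repeat key to match plaintext length:
  Plaintext: ENTROPY
  Key:       DVBDVBD
Step 2: Encrypt each letter:
  E(4) + D(3) = (4+3) mod 26 = 7 = H
  N(13) + V(21) = (13+21) mod 26 = 8 = I
  T(19) + B(1) = (19+1) mod 26 = 20 = U
  R(17) + D(3) = (17+3) mod 26 = 20 = U
  O(14) + V(21) = (14+21) mod 26 = 9 = J
  P(15) + B(1) = (15+1) mod 26 = 16 = Q
  Y(24) + D(3) = (24+3) mod 26 = 1 = B
Ciphertext: HIUUJQB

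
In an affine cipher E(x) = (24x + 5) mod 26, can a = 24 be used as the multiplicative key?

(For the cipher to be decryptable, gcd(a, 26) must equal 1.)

Step 1: Compute gcd(24, 26).
Step 2: gcd(24, 26) = 2.
Since gcd = 2 != 1, 24 shares a common factor with 26, so it cannot be used.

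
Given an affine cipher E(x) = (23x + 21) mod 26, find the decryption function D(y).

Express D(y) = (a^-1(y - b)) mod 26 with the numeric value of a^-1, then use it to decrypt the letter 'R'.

Step 1: Find a^-1, the modular inverse of 23 mod 26.
Step 2: We need 23 * a^-1 = 1 (mod 26).
Step 3: 23 * 17 = 391 = 15 * 26 + 1, so a^-1 = 17.
Step 4: D(y) = 17(y - 21) mod 26.
Step 5: Apply to 'R' (y = 17): D(17) = 17 * (17 - 21) mod 26 = 17 * -4 mod 26 = 10 -> 'K'.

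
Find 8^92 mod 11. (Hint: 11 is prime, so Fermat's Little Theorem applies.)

Step 1: Since 11 is prime, by Fermat's Little Theorem: 8^10 = 1 (mod 11).
Step 2: Reduce exponent: 92 mod 10 = 2.
Step 3: So 8^92 = 8^2 (mod 11).
Step 4: 8^2 mod 11 = 9.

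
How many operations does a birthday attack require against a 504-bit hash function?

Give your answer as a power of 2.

Step 1: The birthday paradox gives collision probability ~50% after sqrt(2^n) = 2^(n/2) hashes.
Step 2: For 504-bit output: 2^(504/2) = 2^252.
Step 3: Approximately 2^252 hash computations needed.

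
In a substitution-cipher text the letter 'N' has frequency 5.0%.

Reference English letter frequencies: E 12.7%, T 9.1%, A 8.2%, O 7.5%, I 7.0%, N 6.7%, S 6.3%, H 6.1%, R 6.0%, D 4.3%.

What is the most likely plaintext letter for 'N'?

Step 1: The observed frequency is 5.0%.
Step 2: Compare with English frequencies:
  E: 12.7% (difference: 7.7%)
  T: 9.1% (difference: 4.1%)
  A: 8.2% (difference: 3.2%)
  O: 7.5% (difference: 2.5%)
  I: 7.0% (difference: 2.0%)
  N: 6.7% (difference: 1.7%)
  S: 6.3% (difference: 1.3%)
  H: 6.1% (difference: 1.1%)
  R: 6.0% (difference: 1.0%)
  D: 4.3% (difference: 0.7%) <-- closest
Step 3: 'N' most likely represents 'D' (frequency 4.3%).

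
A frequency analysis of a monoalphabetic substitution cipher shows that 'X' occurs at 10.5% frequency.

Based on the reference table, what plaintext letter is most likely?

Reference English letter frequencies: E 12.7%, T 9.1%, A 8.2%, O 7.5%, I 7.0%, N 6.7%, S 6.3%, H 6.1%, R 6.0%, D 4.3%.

Step 1: The observed frequency is 10.5%.
Step 2: Compare with English frequencies:
  E: 12.7% (difference: 2.2%)
  T: 9.1% (difference: 1.4%) <-- closest
  A: 8.2% (difference: 2.3%)
  O: 7.5% (difference: 3.0%)
  I: 7.0% (difference: 3.5%)
  N: 6.7% (difference: 3.8%)
  S: 6.3% (difference: 4.2%)
  H: 6.1% (difference: 4.4%)
  R: 6.0% (difference: 4.5%)
  D: 4.3% (difference: 6.2%)
Step 3: 'X' most likely represents 'T' (frequency 9.1%).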